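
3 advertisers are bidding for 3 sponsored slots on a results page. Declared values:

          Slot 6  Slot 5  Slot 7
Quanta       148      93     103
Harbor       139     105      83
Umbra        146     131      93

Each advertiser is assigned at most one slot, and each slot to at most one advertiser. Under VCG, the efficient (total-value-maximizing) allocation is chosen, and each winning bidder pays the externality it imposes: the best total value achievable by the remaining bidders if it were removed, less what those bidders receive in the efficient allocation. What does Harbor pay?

Harbor pays $45.

Efficient allocation: Quanta→Slot 7 ($103), Harbor→Slot 6 ($139), Umbra→Slot 5 ($131); total welfare W = $373.
Harbor receives Slot 6 at value $139, so the others get W − 139 = $234.
Without Harbor: best allocation of the remaining 2 bidders over all 3 slots is Quanta→Slot 6 ($148), Umbra→Slot 5 ($131), total $279.
VCG payment = (others' best without Harbor) − (others' welfare with Harbor) = 279 − 234 = $45.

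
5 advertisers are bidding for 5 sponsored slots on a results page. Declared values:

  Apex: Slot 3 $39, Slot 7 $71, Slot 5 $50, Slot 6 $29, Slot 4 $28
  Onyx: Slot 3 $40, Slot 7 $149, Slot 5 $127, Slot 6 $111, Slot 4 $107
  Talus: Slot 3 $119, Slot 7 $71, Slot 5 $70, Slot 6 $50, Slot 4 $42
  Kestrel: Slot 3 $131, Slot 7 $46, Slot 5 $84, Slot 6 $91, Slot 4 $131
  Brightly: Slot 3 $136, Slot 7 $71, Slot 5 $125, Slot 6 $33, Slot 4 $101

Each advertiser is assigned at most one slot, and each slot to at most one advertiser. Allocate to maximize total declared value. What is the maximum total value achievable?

Optimal: Apex→Slot 7 ($71), Onyx→Slot 6 ($111), Talus→Slot 3 ($119), Kestrel→Slot 4 ($131), Brightly→Slot 5 ($125) — total 71+111+119+131+125 = $557.
Column-greedy (each slot in turn goes to its best remaining advertiser) gives $447, worse by 110.

Maximum total: $557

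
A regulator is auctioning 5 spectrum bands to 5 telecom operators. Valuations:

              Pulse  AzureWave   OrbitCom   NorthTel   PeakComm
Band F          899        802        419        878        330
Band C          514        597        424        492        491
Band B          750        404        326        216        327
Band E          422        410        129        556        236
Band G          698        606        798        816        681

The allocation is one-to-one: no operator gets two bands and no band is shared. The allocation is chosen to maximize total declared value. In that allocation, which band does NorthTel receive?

Optimal: Pulse→Band B ($750M), AzureWave→Band F ($802M), OrbitCom→Band G ($798M), NorthTel→Band E ($556M), PeakComm→Band C ($491M) — total 750+802+798+556+491 = $3397M.
Row-greedy (each operator in turn takes its best remaining band) gives $2812M, worse by 585.
Every other assignment is strictly worse.
NorthTel's own top band is Band F ($878M), but forcing NorthTel→Band F and reassigning the rest optimally gives only $3327M — worse by 70.

NorthTel receives Band E.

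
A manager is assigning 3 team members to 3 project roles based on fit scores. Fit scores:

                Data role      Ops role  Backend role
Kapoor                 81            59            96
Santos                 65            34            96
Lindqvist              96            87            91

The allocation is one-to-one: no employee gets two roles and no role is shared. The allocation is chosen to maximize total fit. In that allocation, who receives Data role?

Kapoor receives Data role.

This is the linear assignment problem.
Optimal: Kapoor→Data role (81 pts), Santos→Backend role (96 pts), Lindqvist→Ops role (87 pts) — total 81+96+87 = 264 pts.
Column-greedy (each role in turn goes to its best remaining employee) gives 251 pts, worse by 13.
Kapoor's own top role is Backend role (96 pts), but forcing Kapoor→Backend role and reassigning the rest optimally gives only 248 pts — worse by 16.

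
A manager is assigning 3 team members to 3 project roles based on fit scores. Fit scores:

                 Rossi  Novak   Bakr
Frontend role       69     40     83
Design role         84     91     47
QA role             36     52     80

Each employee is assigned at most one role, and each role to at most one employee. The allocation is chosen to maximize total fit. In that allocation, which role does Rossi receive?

Optimal: Rossi→Frontend role (69 pts), Novak→Design role (91 pts), Bakr→QA role (80 pts) — total 69+91+80 = 240 pts.
Max-entry greedy (repeatedly take the single best remaining cell) gives 210 pts, worse by 30.
Rossi's own top role is Design role (84 pts), but forcing Rossi→Design role and reassigning the rest optimally gives only 219 pts — worse by 21.

Rossi receives Frontend role.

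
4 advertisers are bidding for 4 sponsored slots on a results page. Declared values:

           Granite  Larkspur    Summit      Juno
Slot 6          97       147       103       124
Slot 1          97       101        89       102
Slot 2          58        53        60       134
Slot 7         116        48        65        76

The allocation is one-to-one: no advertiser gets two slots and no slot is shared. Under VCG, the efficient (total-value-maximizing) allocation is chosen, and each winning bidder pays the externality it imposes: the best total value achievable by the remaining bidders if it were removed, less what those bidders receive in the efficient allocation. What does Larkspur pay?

Efficient allocation: Granite→Slot 7 ($116), Larkspur→Slot 6 ($147), Summit→Slot 1 ($89), Juno→Slot 2 ($134); total welfare W = $486.
Larkspur receives Slot 6 at value $147, so the others get W − 147 = $339.
Without Larkspur: best allocation of the remaining 3 bidders over all 4 slots is Granite→Slot 7 ($116), Summit→Slot 6 ($103), Juno→Slot 2 ($134), total $353.
VCG payment = (others' best without Larkspur) − (others' welfare with Larkspur) = 353 − 339 = $14.

Larkspur pays $14.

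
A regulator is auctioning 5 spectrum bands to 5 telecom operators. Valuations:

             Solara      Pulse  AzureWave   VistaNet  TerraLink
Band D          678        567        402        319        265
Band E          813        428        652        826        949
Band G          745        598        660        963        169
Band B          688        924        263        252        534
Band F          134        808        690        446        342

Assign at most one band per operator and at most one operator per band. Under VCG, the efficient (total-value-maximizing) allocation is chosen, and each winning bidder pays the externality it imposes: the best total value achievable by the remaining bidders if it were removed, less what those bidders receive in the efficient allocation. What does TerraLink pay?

TerraLink pays $135M.

Efficient allocation: Solara→Band D ($678M), Pulse→Band B ($924M), AzureWave→Band F ($690M), VistaNet→Band G ($963M), TerraLink→Band E ($949M); total welfare W = $4204M.
TerraLink receives Band E at value $949M, so the others get W − 949 = $3255M.
Without TerraLink: best allocation of the remaining 4 bidders over all 5 bands is Solara→Band E ($813M), Pulse→Band B ($924M), AzureWave→Band F ($690M), VistaNet→Band G ($963M), total $3390M.
VCG payment = (others' best without TerraLink) − (others' welfare with TerraLink) = 3390 − 3255 = $135M.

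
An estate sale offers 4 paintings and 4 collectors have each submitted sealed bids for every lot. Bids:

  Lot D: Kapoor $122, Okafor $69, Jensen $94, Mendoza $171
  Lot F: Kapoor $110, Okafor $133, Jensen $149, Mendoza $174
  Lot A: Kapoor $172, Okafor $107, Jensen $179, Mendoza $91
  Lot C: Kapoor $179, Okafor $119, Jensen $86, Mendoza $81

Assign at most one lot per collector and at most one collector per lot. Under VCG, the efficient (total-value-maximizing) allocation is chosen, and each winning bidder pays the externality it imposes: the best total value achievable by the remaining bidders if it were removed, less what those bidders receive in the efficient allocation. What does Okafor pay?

Efficient allocation: Kapoor→Lot C ($179), Okafor→Lot F ($133), Jensen→Lot A ($179), Mendoza→Lot D ($171); total welfare W = $662.
Okafor receives Lot F at value $133, so the others get W − 133 = $529.
Without Okafor: best allocation of the remaining 3 bidders over all 4 lots is Kapoor→Lot C ($179), Jensen→Lot A ($179), Mendoza→Lot F ($174), total $532.
VCG payment = (others' best without Okafor) − (others' welfare with Okafor) = 532 − 529 = $3.

Okafor pays $3.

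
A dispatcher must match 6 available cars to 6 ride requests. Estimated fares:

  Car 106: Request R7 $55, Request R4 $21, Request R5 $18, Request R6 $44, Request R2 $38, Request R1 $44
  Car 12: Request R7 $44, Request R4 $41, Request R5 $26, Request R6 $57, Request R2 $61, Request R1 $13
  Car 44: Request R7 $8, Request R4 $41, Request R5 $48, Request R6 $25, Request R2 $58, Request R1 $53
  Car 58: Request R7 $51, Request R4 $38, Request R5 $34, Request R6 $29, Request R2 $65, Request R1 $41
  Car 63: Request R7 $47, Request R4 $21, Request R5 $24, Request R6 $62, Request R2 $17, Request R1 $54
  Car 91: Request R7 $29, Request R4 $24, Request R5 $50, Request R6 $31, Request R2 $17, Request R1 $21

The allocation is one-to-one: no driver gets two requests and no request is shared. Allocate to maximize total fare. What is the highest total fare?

Max total: $326

This is a one-to-one assignment (maximum-weight bipartite matching).
Optimal: Car 106→Request R7 ($55), Car 12→Request R4 ($41), Car 44→Request R1 ($53), Car 58→Request R2 ($65), Car 63→Request R6 ($62), Car 91→Request R5 ($50) — total 55+41+53+65+62+50 = $326.
Row-greedy (each driver in turn takes its best remaining request) gives $319, worse by 7.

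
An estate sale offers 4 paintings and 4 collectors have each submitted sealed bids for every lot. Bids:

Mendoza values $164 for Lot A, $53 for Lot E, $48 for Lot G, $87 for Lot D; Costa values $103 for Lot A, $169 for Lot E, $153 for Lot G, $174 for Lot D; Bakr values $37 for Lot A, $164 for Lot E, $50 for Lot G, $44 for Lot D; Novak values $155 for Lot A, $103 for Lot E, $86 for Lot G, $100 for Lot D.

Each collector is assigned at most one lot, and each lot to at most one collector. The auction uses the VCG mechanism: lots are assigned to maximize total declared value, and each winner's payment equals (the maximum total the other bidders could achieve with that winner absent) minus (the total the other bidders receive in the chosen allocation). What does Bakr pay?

Bakr pays $17.

Efficient allocation: Mendoza→Lot A ($164), Costa→Lot D ($174), Bakr→Lot E ($164), Novak→Lot G ($86); total welfare W = $588.
Bakr receives Lot E at value $164, so the others get W − 164 = $424.
Without Bakr: best allocation of the remaining 3 bidders over all 4 lots is Mendoza→Lot A ($164), Costa→Lot D ($174), Novak→Lot E ($103), total $441.
VCG payment = (others' best without Bakr) − (others' welfare with Bakr) = 441 − 424 = $17.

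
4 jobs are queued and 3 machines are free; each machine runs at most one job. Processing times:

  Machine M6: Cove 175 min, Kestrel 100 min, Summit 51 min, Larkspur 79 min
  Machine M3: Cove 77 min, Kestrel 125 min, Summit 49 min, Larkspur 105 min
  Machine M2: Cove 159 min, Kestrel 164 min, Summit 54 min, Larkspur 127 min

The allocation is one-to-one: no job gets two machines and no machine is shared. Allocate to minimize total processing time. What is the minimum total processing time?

Min total: 210 min

Optimal: Larkspur→Machine M6 (79 min), Cove→Machine M3 (77 min), Summit→Machine M2 (54 min) — total 79+77+54 = 210 min.
Next-best assignment: Kestrel→Machine M6, Cove→Machine M3, Summit→Machine M2 = 231 min.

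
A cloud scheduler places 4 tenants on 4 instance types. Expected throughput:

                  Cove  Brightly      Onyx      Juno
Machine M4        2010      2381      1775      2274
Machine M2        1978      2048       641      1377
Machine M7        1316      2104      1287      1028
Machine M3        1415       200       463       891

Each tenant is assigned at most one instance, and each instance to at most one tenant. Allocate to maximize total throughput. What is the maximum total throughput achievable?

Max total: 7024 ops/s

This is the linear assignment problem.
Optimal: Cove→Machine M3 (1415 ops/s), Brightly→Machine M2 (2048 ops/s), Onyx→Machine M7 (1287 ops/s), Juno→Machine M4 (2274 ops/s) — total 1415+2048+1287+2274 = 7024 ops/s.
Max-entry greedy (repeatedly take the single best remaining cell) gives 6537 ops/s, worse by 487.
Swapping Brightly↔Cove (Brightly→Machine M3 200 ops/s, Cove→Machine M2 1978 ops/s) loses 1285.
No other one-to-one assignment exceeds 7024 ops/s.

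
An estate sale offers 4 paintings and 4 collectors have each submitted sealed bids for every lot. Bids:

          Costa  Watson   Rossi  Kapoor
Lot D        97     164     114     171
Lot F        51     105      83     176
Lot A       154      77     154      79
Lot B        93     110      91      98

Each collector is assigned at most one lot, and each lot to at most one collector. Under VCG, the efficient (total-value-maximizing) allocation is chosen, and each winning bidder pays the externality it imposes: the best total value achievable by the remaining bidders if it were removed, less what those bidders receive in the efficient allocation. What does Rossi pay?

Efficient allocation: Costa→Lot B ($93), Watson→Lot D ($164), Rossi→Lot A ($154), Kapoor→Lot F ($176); total welfare W = $587.
Rossi receives Lot A at value $154, so the others get W − 154 = $433.
Without Rossi: best allocation of the remaining 3 bidders over all 4 lots is Costa→Lot A ($154), Watson→Lot D ($164), Kapoor→Lot F ($176), total $494.
VCG payment = (others' best without Rossi) − (others' welfare with Rossi) = 494 − 433 = $61.

Rossi pays $61.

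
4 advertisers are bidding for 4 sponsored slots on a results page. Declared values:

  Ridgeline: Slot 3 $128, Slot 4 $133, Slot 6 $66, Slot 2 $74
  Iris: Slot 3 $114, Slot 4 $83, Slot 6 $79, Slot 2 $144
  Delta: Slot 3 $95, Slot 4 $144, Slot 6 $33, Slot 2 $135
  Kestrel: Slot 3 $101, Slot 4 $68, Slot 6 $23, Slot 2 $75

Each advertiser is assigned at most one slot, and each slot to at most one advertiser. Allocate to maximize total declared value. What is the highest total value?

Maximum total: $455

This is the linear assignment problem.
Optimal: Ridgeline→Slot 6 ($66), Iris→Slot 2 ($144), Delta→Slot 4 ($144), Kestrel→Slot 3 ($101) — total 66+144+144+101 = $455.
Max-entry greedy (repeatedly take the single best remaining cell) gives $439, worse by 16.
Next-best assignment: Ridgeline→Slot 4, Iris→Slot 6, Delta→Slot 2, Kestrel→Slot 3 = $448.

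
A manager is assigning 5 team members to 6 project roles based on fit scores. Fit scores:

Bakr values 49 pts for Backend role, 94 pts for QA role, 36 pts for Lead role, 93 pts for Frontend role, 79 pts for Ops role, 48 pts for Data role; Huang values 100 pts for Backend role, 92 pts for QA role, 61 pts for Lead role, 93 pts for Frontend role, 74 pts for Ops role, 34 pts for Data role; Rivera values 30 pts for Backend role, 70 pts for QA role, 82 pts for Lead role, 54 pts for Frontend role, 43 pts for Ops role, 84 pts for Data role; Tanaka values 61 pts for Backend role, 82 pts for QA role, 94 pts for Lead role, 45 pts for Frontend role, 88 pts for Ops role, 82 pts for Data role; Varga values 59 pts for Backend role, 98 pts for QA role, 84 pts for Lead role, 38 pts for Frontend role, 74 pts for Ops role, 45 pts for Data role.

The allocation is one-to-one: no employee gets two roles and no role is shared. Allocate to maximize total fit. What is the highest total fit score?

Max total: 469 pts

Optimal: Bakr→Frontend role (93 pts), Huang→Backend role (100 pts), Rivera→Data role (84 pts), Tanaka→Lead role (94 pts), Varga→QA role (98 pts) — total 93+100+84+94+98 = 469 pts.
Column-greedy (each role in turn goes to its best remaining employee) gives 428 pts, worse by 41.
Every other assignment is strictly worse.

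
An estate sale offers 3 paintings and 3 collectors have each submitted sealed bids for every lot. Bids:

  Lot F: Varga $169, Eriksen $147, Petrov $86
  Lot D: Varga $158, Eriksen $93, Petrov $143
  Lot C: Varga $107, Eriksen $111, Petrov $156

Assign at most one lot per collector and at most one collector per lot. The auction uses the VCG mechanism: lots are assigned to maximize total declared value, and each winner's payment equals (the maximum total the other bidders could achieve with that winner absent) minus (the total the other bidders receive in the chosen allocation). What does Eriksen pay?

Efficient allocation: Varga→Lot D ($158), Eriksen→Lot F ($147), Petrov→Lot C ($156); total welfare W = $461.
Eriksen receives Lot F at value $147, so the others get W − 147 = $314.
Without Eriksen: best allocation of the remaining 2 bidders over all 3 lots is Varga→Lot F ($169), Petrov→Lot C ($156), total $325.
VCG payment = (others' best without Eriksen) − (others' welfare with Eriksen) = 325 − 314 = $11.

Eriksen pays $11.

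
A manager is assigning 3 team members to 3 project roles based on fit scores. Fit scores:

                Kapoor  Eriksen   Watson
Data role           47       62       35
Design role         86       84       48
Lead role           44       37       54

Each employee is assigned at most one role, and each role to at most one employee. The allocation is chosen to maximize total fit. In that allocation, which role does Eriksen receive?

Treat this as an assignment problem: match each employee to one role.
Optimal: Kapoor→Design role (86 pts), Eriksen→Data role (62 pts), Watson→Lead role (54 pts) — total 86+62+54 = 202 pts.
Every other assignment is strictly worse.
Eriksen's own top role is Design role (84 pts), but forcing Eriksen→Design role and reassigning the rest optimally gives only 185 pts — worse by 17.

Eriksen receives Data role.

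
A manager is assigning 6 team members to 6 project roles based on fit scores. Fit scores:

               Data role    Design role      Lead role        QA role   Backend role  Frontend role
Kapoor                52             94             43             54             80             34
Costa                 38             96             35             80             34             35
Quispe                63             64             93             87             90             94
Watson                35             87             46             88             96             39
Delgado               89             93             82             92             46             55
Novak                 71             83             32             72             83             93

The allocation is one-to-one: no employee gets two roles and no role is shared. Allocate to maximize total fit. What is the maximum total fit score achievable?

Max total: 545 pts

Treat this as an assignment problem: match each employee to one role.
Optimal: Kapoor→Design role (94 pts), Costa→QA role (80 pts), Quispe→Lead role (93 pts), Watson→Backend role (96 pts), Delgado→Data role (89 pts), Novak→Frontend role (93 pts) — total 94+80+93+96+89+93 = 545 pts.
Max-entry greedy (repeatedly take the single best remaining cell) gives 492 pts, worse by 53.
Next-best assignment: Kapoor→Backend role, Costa→Design role, Quispe→Lead role, Watson→QA role, Delgado→Data role, Novak→Frontend role = 539 pts.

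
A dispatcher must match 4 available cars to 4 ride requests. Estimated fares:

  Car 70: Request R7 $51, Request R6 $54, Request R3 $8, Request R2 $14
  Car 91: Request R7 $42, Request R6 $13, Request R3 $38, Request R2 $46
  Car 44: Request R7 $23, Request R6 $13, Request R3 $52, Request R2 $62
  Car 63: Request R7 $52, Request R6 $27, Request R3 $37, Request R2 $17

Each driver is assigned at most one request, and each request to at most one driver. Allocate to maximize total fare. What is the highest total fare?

Max total: $206

Treat this as an assignment problem: match each driver to one request.
Optimal: Car 70→Request R6 ($54), Car 91→Request R3 ($38), Car 44→Request R2 ($62), Car 63→Request R7 ($52) — total 54+38+62+52 = $206.
Row-greedy (each driver in turn takes its best remaining request) gives $204, worse by 2.
Next-best assignment: Car 70→Request R6, Car 91→Request R2, Car 44→Request R3, Car 63→Request R7 = $204.
Every other assignment is strictly worse.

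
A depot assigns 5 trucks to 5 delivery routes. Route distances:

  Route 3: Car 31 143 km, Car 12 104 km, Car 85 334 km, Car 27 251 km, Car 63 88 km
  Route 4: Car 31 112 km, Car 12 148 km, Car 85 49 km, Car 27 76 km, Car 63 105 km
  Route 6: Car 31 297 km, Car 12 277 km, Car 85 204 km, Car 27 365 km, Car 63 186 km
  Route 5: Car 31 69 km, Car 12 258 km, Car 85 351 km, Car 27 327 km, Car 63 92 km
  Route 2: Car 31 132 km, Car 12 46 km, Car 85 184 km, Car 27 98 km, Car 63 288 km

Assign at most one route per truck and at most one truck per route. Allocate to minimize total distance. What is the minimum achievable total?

This is the linear assignment problem.
Optimal: Car 31→Route 5 (69 km), Car 12→Route 2 (46 km), Car 85→Route 6 (204 km), Car 27→Route 4 (76 km), Car 63→Route 3 (88 km) — total 69+46+204+76+88 = 483 km.
Min-entry greedy (repeatedly take the single cheapest remaining cell) gives 617 km, worse by 134.
Next-best assignment: Car 31→Route 5, Car 12→Route 3, Car 85→Route 4, Car 27→Route 2, Car 63→Route 6 = 506 km.
Checked against all permutations: 483 km is optimal.

Minimum total: 483 km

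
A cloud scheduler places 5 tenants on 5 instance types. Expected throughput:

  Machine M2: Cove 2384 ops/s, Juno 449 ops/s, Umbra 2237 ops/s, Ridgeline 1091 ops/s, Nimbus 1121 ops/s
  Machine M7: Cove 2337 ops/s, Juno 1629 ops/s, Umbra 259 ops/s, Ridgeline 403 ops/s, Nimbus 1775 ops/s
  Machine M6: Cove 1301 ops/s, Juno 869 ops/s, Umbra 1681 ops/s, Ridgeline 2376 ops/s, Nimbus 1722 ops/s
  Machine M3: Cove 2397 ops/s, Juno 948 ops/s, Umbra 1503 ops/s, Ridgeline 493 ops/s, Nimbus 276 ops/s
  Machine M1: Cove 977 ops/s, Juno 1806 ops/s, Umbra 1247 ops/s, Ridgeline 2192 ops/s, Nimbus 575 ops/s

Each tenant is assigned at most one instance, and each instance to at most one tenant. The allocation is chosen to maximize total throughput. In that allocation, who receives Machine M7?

Nimbus receives Machine M7.

This is the linear assignment problem.
Optimal: Cove→Machine M3 (2397 ops/s), Juno→Machine M1 (1806 ops/s), Umbra→Machine M2 (2237 ops/s), Ridgeline→Machine M6 (2376 ops/s), Nimbus→Machine M7 (1775 ops/s) — total 2397+1806+2237+2376+1775 = 10591 ops/s.
Column-greedy (each instance in turn goes to its best remaining tenant) gives 9844 ops/s, worse by 747.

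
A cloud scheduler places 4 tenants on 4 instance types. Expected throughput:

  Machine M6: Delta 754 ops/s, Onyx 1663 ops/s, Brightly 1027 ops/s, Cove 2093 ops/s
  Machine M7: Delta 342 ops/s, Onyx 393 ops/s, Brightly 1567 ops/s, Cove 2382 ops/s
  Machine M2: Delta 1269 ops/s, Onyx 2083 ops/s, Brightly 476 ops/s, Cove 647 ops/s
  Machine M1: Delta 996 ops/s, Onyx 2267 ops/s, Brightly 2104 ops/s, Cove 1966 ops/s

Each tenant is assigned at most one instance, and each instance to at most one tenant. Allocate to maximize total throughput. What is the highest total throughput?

Max total: 7418 ops/s

Optimal: Delta→Machine M2 (1269 ops/s), Onyx→Machine M6 (1663 ops/s), Brightly→Machine M1 (2104 ops/s), Cove→Machine M7 (2382 ops/s) — total 1269+1663+2104+2382 = 7418 ops/s.
Max-entry greedy (repeatedly take the single best remaining cell) gives 6945 ops/s, worse by 473.
Next-best assignment: Delta→Machine M6, Onyx→Machine M2, Brightly→Machine M1, Cove→Machine M7 = 7323 ops/s.
No other one-to-one assignment exceeds 7418 ops/s.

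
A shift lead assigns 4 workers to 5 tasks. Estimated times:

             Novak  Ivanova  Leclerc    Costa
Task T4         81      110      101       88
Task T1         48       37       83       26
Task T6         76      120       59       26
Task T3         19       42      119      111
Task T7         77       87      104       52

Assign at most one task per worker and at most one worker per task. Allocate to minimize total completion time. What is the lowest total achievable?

This is a one-to-one assignment (minimum-cost bipartite matching).
Optimal: Novak→Task T3 (19 min), Ivanova→Task T1 (37 min), Leclerc→Task T6 (59 min), Costa→Task T7 (52 min) — total 19+37+59+52 = 167 min.
Min-entry greedy (repeatedly take the single cheapest remaining cell) gives 191 min, worse by 24.
Next-best assignment: Novak→Task T3, Ivanova→Task T1, Leclerc→Task T4, Costa→Task T6 = 183 min.
No other one-to-one assignment undercuts 167 min.

Minimum total: 167 min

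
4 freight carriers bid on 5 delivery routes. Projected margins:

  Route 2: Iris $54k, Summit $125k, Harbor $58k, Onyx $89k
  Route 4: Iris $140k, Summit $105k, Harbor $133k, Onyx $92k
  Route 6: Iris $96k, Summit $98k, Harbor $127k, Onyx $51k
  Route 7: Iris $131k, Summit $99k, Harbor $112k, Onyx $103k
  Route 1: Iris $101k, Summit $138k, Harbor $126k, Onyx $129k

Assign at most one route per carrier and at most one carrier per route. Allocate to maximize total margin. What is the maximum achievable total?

Maximum total: $521k

This is the linear assignment problem.
Optimal: Iris→Route 4 ($140k), Summit→Route 2 ($125k), Harbor→Route 6 ($127k), Onyx→Route 1 ($129k) — total 140+125+127+129 = $521k.
Row-greedy (each carrier in turn takes its best remaining route) gives $508k, worse by 13.
Checked against all permutations: $521k is optimal.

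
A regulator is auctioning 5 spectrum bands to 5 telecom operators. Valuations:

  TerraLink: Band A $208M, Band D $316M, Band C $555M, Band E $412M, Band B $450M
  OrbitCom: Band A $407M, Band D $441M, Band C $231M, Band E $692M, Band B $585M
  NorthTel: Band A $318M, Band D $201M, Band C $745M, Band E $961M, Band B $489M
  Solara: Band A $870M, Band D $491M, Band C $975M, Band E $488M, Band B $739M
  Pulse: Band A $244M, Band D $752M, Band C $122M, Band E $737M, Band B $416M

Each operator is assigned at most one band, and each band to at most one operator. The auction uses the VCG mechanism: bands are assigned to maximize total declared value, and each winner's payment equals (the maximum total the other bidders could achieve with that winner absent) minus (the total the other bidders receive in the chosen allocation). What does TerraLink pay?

TerraLink pays $105M.

Efficient allocation: TerraLink→Band C ($555M), OrbitCom→Band B ($585M), NorthTel→Band E ($961M), Solara→Band A ($870M), Pulse→Band D ($752M); total welfare W = $3723M.
TerraLink receives Band C at value $555M, so the others get W − 555 = $3168M.
Without TerraLink: best allocation of the remaining 4 bidders over all 5 bands is OrbitCom→Band B ($585M), NorthTel→Band E ($961M), Solara→Band C ($975M), Pulse→Band D ($752M), total $3273M.
VCG payment = (others' best without TerraLink) − (others' welfare with TerraLink) = 3273 − 3168 = $105M.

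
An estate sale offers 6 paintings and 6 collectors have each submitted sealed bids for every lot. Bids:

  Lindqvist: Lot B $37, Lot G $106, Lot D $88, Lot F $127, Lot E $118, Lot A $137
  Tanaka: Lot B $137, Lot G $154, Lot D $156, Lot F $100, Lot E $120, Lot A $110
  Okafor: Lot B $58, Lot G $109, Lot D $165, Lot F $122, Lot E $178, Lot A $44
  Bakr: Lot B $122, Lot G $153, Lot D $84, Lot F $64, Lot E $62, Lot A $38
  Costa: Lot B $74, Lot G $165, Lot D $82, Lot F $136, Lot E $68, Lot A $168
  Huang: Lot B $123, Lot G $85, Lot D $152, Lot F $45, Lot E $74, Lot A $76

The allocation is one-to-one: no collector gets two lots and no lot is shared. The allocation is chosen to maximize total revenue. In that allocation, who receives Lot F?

This is a one-to-one assignment (maximum-weight bipartite matching).
Optimal: Lindqvist→Lot F ($127), Tanaka→Lot B ($137), Okafor→Lot E ($178), Bakr→Lot G ($153), Costa→Lot A ($168), Huang→Lot D ($152) — total 127+137+178+153+168+152 = $915.
Column-greedy (each lot in turn goes to its best remaining collector) gives $706, worse by 209.
Next-best assignment: Lindqvist→Lot F, Tanaka→Lot D, Okafor→Lot E, Bakr→Lot G, Costa→Lot A, Huang→Lot B = $905.
Swapping Costa↔Huang (Costa→Lot D $82, Huang→Lot A $76) loses 162.
Checked against all permutations: $915 is optimal.
Lindqvist's own top lot is Lot A ($137), but forcing Lindqvist→Lot A and reassigning the rest optimally gives only $893 — worse by 22.

Lindqvist receives Lot F.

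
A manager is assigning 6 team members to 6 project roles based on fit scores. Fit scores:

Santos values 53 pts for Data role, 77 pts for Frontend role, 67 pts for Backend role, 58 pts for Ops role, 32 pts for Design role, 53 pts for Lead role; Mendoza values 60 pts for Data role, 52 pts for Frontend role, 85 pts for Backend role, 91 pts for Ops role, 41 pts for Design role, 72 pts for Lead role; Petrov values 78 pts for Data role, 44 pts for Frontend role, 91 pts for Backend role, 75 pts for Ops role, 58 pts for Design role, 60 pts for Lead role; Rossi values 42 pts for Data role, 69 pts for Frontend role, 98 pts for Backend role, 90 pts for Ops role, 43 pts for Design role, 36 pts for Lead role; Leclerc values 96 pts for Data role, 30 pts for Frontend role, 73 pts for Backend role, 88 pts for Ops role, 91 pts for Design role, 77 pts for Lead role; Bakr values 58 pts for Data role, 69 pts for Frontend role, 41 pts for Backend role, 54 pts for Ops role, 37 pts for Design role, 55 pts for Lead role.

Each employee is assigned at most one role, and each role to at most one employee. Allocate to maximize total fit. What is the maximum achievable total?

Optimal: Santos→Frontend role (77 pts), Mendoza→Ops role (91 pts), Petrov→Data role (78 pts), Rossi→Backend role (98 pts), Leclerc→Design role (91 pts), Bakr→Lead role (55 pts) — total 77+91+78+98+91+55 = 490 pts.
Max-entry greedy (repeatedly take the single best remaining cell) gives 459 pts, worse by 31.
No other one-to-one assignment exceeds 490 pts.

Maximum total: 490 pts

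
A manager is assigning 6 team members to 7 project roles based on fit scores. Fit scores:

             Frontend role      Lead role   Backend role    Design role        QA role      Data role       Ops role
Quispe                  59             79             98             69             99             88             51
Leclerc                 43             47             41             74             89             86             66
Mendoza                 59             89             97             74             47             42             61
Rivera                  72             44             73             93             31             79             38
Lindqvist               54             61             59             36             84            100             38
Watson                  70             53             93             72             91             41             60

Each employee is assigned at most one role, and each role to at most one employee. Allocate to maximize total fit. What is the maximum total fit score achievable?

Treat this as an assignment problem: match each employee to one role.
Optimal: Quispe→QA role (99 pts), Leclerc→Ops role (66 pts), Mendoza→Lead role (89 pts), Rivera→Design role (93 pts), Lindqvist→Data role (100 pts), Watson→Backend role (93 pts) — total 99+66+89+93+100+93 = 540 pts.
Column-greedy (each role in turn goes to its best remaining employee) gives 524 pts, worse by 16.
Next-best assignment: Quispe→Backend role, Leclerc→QA role, Mendoza→Lead role, Rivera→Design role, Lindqvist→Data role, Watson→Frontend role = 539 pts.
Swapping Lindqvist↔Watson (Lindqvist→Backend role 59 pts, Watson→Data role 41 pts) loses 93.

Max total: 540 pts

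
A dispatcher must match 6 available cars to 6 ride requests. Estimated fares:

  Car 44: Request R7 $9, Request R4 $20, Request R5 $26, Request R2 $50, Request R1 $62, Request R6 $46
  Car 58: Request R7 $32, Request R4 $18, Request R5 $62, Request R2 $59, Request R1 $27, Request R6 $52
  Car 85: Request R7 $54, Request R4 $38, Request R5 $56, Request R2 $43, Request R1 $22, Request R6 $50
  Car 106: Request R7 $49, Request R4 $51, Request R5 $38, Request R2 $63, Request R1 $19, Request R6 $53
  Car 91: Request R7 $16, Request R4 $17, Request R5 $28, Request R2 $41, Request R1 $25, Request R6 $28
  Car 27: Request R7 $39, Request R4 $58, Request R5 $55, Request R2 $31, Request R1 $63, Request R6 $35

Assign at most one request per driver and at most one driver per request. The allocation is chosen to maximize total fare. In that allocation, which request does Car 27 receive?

Optimal: Car 44→Request R1 ($62), Car 58→Request R5 ($62), Car 85→Request R7 ($54), Car 106→Request R6 ($53), Car 91→Request R2 ($41), Car 27→Request R4 ($58) — total 62+62+54+53+41+58 = $330.
Row-greedy (each driver in turn takes its best remaining request) gives $327, worse by 3.
Next-best assignment: Car 44→Request R1, Car 58→Request R5, Car 85→Request R7, Car 106→Request R2, Car 91→Request R6, Car 27→Request R4 = $327.
Every other assignment is strictly worse.
Car 27's own top request is Request R1 ($63), but forcing Car 27→Request R1 and reassigning the rest optimally gives only $317 — worse by 13.

Car 27 receives Request R4.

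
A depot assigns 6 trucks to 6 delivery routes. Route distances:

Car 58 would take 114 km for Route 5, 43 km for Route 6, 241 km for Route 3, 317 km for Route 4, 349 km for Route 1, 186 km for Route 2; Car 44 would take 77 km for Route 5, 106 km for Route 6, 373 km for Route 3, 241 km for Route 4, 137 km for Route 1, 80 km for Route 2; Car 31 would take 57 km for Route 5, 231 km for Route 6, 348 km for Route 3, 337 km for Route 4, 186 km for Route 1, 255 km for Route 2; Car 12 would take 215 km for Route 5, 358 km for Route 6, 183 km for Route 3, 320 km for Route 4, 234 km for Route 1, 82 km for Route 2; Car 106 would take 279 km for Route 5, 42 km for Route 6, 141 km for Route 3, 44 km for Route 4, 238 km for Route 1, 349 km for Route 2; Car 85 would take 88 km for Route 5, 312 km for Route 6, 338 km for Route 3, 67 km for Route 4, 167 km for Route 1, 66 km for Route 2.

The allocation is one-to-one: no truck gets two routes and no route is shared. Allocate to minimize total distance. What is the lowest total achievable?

Optimal: Car 58→Route 6 (43 km), Car 44→Route 1 (137 km), Car 31→Route 5 (57 km), Car 12→Route 2 (82 km), Car 106→Route 3 (141 km), Car 85→Route 4 (67 km) — total 43+137+57+82+141+67 = 527 km.
Column-greedy (each route in turn goes to its cheapest remaining truck) gives 672 km, worse by 145.

Minimum total: 527 km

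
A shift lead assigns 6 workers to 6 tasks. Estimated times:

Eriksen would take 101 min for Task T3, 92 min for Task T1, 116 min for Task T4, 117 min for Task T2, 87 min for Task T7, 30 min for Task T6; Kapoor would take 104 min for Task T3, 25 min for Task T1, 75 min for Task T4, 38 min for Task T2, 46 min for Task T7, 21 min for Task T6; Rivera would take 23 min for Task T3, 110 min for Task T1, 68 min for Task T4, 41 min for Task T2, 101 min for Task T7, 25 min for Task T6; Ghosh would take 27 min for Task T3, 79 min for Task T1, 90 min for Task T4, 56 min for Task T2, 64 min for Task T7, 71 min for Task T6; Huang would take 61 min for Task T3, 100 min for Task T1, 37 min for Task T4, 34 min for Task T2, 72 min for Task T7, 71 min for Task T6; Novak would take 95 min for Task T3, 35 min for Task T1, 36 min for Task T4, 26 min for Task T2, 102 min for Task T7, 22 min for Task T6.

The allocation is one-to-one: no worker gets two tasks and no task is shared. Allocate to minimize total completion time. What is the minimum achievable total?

Minimum total: 205 min

This is the linear assignment problem.
Optimal: Eriksen→Task T6 (30 min), Kapoor→Task T1 (25 min), Rivera→Task T3 (23 min), Ghosh→Task T7 (64 min), Huang→Task T4 (37 min), Novak→Task T2 (26 min) — total 30+25+23+64+37+26 = 205 min.
Column-greedy (each task in turn goes to its cheapest remaining worker) gives 212 min, worse by 7.
No other one-to-one assignment undercuts 205 min.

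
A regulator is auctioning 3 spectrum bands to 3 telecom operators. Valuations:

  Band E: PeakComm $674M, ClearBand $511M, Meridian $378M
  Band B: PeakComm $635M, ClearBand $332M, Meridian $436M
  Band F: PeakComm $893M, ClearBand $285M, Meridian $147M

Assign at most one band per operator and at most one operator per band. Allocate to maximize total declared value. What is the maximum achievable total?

Max total: $1840M

Optimal: PeakComm→Band F ($893M), ClearBand→Band E ($511M), Meridian→Band B ($436M) — total 893+511+436 = $1840M.
Checked against all permutations: $1840M is optimal.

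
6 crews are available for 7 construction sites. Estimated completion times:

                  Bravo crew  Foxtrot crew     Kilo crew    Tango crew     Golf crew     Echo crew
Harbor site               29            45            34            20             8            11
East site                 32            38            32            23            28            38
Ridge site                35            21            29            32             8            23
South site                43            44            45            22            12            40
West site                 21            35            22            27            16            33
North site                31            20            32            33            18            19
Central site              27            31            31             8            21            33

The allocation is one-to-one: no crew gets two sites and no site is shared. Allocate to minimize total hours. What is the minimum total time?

Optimal: Bravo crew→West site (21 hours), Foxtrot crew→North site (20 hours), Kilo crew→East site (32 hours), Tango crew→Central site (8 hours), Golf crew→Ridge site (8 hours), Echo crew→Harbor site (11 hours) — total 21+20+32+8+8+11 = 100 hours.
Row-greedy (each crew in turn takes its cheapest remaining site) gives 124 hours, worse by 24.
Next-best assignment: Bravo crew→East site, Foxtrot crew→North site, Kilo crew→West site, Tango crew→Central site, Golf crew→Ridge site, Echo crew→Harbor site = 101 hours.
Checked against all permutations: 100 hours is optimal.

Minimum total: 100 hours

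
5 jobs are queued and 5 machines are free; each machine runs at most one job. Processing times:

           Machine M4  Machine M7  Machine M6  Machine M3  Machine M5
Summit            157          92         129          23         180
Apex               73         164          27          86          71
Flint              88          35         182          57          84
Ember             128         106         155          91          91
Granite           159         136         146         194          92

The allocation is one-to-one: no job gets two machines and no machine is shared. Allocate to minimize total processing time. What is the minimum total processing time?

Minimum total: 305 min

Optimal: Summit→Machine M3 (23 min), Apex→Machine M6 (27 min), Flint→Machine M7 (35 min), Ember→Machine M4 (128 min), Granite→Machine M5 (92 min) — total 23+27+35+128+92 = 305 min.
Min-entry greedy (repeatedly take the single cheapest remaining cell) gives 335 min, worse by 30.
Every other assignment is strictly worse.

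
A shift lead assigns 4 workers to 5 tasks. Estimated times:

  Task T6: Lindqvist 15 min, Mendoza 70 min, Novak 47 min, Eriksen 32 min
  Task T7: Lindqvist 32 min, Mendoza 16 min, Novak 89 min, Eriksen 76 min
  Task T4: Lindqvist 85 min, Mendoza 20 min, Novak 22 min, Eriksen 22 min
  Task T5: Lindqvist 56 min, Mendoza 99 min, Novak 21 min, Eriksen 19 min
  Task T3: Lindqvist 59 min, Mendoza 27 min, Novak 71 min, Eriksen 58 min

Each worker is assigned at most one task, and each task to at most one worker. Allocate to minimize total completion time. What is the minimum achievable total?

This is the linear assignment problem.
Optimal: Lindqvist→Task T6 (15 min), Mendoza→Task T7 (16 min), Novak→Task T4 (22 min), Eriksen→Task T5 (19 min) — total 15+16+22+19 = 72 min.
Row-greedy (each worker in turn takes its cheapest remaining task) gives 74 min, worse by 2.
Next-best assignment: Lindqvist→Task T6, Mendoza→Task T7, Novak→Task T5, Eriksen→Task T4 = 74 min.
Every other assignment is strictly worse.

Min total: 72 min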